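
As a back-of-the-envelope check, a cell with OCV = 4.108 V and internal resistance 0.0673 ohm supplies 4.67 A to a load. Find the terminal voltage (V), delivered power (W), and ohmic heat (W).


Step 1: V_terminal = OCV - I*R = 4.108 - 4.67 * 0.0673 = 3.7937 V
Step 2: P_out = V_terminal * I = 3.7937 * 4.67 = 17.72 W
Step 3: Q = I^2 * R = 4.67^2 * 0.0673 = 1.468 W

V=3.7937 V, P=17.72 W, Q=1.468 W


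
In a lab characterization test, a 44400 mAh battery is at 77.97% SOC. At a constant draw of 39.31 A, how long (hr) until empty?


Convert: C_total = 44400 mAh = 44.4 Ah
Step 1: remaining = SOC/100 * C_total = 77.97/100 * 44.4 = 34.619 Ah
Step 2: t = remaining / I = 34.619 / 39.31 = 0.8807 hr

0.8807 hr


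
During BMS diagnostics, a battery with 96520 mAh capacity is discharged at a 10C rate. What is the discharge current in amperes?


Convert: capacity = 96520 mAh = 96.52 Ah
I = C_rate * capacity = 10 * 96.52 = 965.2 A

965.2 A


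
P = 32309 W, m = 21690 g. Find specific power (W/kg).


Convert: m = 21690 g = 21.69 kg
SP = P / m = 32309 / 21.69 = 1490 W/kg

1490 W/kg


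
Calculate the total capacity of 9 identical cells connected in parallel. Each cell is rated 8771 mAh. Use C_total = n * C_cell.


Convert: C_cell = 8771 mAh = 8.771 Ah
C_total = 9 * 8.771 = 78.939 Ah

78.939 Ah


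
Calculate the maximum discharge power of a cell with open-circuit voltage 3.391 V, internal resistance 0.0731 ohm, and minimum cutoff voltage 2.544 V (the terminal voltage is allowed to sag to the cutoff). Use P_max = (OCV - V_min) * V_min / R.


dV = OCV - V_min = 0.847 V (so I_max = dV / R)
P_max = dV * V_min / R = 0.847 * 2.544 / 0.0731 = 29.48 W

29.48 W


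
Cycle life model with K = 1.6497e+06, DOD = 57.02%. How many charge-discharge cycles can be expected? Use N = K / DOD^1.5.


Step 1: DOD^1.5 = 57.02^1.5 = 430.57
Step 2: N = 1.6497e+06 / 430.57 = 3831 cycles

3831 cycles


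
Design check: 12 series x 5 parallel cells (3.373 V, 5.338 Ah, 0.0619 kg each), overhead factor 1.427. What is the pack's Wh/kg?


Step 1: V_pack = 12 * 3.373 = 40.476 V
Step 2: C_pack = 5 * 5.338 = 26.69 Ah
Step 3: E_pack = V_pack * C_pack = 40.476 * 26.69 = 1080.3 Wh
Step 4: m_pack = 12 * 5 * 0.0619 * 1.427 = 5.2999 kg
Step 5: ED = E_pack / m_pack = 1080.3 / 5.2999 = 203.8 Wh/kg

203.8 Wh/kg


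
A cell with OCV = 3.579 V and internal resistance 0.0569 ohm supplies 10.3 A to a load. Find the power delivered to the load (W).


Step 1: V_terminal = OCV - I*R = 3.579 - 10.3 * 0.0569 = 2.9929 V
Step 2: P_out = V_terminal * I = 2.9929 * 10.3 = 30.83 W

30.83 W


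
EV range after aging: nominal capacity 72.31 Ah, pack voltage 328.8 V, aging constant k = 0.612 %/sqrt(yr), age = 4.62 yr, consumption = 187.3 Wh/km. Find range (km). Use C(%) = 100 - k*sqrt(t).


Step 1: capacity retention = 100 - 0.612 * sqrt(4.62) = 100 - 0.612 * 2.1494 = 98.685%
Step 2: C_now = 72.31 * 98.685/100 = 71.359 Ah
Step 3: E_pack = V * C_now = 328.8 * 71.359 = 23463 Wh
Step 4: range = E_pack / consumption = 23463 / 187.3 = 125.3 km

125.3 km


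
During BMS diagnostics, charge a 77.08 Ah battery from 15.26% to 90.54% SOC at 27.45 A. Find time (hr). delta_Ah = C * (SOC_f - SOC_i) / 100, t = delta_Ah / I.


delta_Ah = 77.08 * (90.54 - 15.26) / 100 = 58.026 Ah
t = delta_Ah / I = 58.026 / 27.45 = 2.114 hr

2.114 hr


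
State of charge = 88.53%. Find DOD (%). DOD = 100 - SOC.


Complement of SOC: DOD = 100% - 88.53% = 11.47%

11.47%


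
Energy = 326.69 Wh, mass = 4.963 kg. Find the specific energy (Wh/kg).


Specific energy = 326.69 Wh / 4.963 kg = 65.83 Wh/kg

65.83 Wh/kg


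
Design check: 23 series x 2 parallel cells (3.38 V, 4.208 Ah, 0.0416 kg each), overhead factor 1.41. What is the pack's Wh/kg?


Step 1: V_pack = 23 * 3.38 = 77.74 V
Step 2: C_pack = 2 * 4.208 = 8.416 Ah
Step 3: E_pack = V_pack * C_pack = 77.74 * 8.416 = 654.26 Wh
Step 4: m_pack = 23 * 2 * 0.0416 * 1.41 = 2.6982 kg
Step 5: ED = E_pack / m_pack = 654.26 / 2.6982 = 242.5 Wh/kg

242.5 Wh/kg


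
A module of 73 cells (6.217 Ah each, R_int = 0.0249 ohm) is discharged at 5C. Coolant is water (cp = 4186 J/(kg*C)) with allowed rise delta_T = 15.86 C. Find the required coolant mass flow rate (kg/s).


Step 1: I = 5 * 6.217 = 31.085 A
Step 2: Q_cell = I^2 * R = 31.085^2 * 0.0249 = 24.06 W
Step 3: Q_total = 73 * 24.06 = 1756.4 W
Step 4: m_dot = Q_total / (cp * dT) = 1756.4 / (4186 * 15.86) = 0.02646 kg/s

0.02646 kg/s


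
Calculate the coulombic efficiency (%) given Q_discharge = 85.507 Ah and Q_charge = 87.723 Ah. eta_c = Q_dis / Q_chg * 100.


eta_c = Q_dis / Q_chg * 100 = 85.507 / 87.723 * 100 = 97.47%

97.47%


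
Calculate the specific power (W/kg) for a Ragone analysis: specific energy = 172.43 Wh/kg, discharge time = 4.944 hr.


Specific power = 172.43 Wh/kg / 4.944 hr = 34.88 W/kg

34.88 W/kg


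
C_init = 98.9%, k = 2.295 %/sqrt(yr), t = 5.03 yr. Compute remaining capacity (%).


sqrt(t) = sqrt(5.03) = 2.2428
C_final = 98.9 - 2.295 * 2.2428 = 93.75%

93.75%


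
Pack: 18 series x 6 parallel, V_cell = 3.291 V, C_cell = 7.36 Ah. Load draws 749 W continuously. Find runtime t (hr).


Step 1: E_pack = Ns * V_cell * Np * C_cell = 18 * 3.291 * 6 * 7.36 = 2616 Wh
Step 2: t = E_pack / P = 2616 / 749 = 3.493 hr

3.493 hr


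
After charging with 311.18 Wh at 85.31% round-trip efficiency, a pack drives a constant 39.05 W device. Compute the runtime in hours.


Step 1: E_discharge = eta/100 * E_charge = 85.31/100 * 311.18 = 265.47 Wh
Step 2: t = E_discharge / P = 265.47 / 39.05 = 6.798 hr

6.798 hr


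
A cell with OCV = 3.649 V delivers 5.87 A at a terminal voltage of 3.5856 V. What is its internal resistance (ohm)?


R = (OCV - V) / I = (3.649 - 3.5856) / 5.87 = 0.01080 ohm

0.01080 ohm


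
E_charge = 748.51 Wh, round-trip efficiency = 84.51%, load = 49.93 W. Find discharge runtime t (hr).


Step 1: E_discharge = eta/100 * E_charge = 84.51/100 * 748.51 = 632.57 Wh
Step 2: t = E_discharge / P = 632.57 / 49.93 = 12.67 hr

12.67 hr


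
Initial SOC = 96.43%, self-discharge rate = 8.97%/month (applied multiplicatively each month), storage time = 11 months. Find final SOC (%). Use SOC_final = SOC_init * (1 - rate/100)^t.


decay = (1 - 8.97/100)^11 = 0.35566
SOC_final = 96.43 * 0.35566 = 34.30%

34.30%


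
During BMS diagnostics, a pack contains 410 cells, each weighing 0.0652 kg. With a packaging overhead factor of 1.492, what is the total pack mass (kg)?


m_pack = n * m_cell * overhead = 410 * 0.0652 * 1.492 = 39.88 kg

39.88 kg


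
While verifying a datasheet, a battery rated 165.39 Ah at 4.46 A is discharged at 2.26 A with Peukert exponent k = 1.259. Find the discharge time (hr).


t_rated = C / I_rated = 165.39 / 4.46 = 37.083 hr
(I_rated/I)^k = (1.9735)^1.259 = 2.3534
t = t_rated * (I_rated/I)^k = 37.083 * 2.3534 = 87.27 hr

87.27 hr


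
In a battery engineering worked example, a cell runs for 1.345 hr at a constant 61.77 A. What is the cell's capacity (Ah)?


C = I * t = 61.77 * 1.345 = 83.08 Ah

83.08 Ah


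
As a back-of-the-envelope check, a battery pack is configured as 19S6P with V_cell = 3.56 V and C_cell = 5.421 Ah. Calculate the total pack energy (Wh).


E = Ns * Vcell * Np * Ccell = 19 * 3.56 * 6 * 5.421 = 2200 Wh

2200 Wh


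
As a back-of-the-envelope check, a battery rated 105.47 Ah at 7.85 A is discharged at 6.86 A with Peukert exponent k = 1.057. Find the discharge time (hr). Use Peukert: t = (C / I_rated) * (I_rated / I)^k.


Step 1: t_rated = C / I_rated = 105.47 / 7.85 = 13.436 hr
Step 2: ratio = 7.85 / 6.86 = 1.1443
Step 3: ratio^k = 1.1443^1.057 = 1.1531
Step 4: t = t_rated * ratio^k = 13.436 * 1.1531 = 15.49 hr

15.49 hr


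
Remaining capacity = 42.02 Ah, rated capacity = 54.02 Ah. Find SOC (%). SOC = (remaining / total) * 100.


SOC% = 42.02 / 54.02 * 100 = 77.79%

77.79%


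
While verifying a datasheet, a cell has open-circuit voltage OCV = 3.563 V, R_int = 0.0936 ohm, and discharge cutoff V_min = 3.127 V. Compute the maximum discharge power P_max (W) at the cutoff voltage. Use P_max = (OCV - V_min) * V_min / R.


dV = OCV - V_min = 0.436 V (so I_max = dV / R)
P_max = dV * V_min / R = 0.436 * 3.127 / 0.0936 = 14.57 W

14.57 W


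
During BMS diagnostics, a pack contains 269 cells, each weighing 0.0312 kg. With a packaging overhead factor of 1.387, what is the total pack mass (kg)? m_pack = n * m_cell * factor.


Cell mass sum = 269 * 0.0312 = 8.3928 kg
With overhead 1.387: m_pack = 8.3928 * 1.387 = 11.64 kg

11.64 kg


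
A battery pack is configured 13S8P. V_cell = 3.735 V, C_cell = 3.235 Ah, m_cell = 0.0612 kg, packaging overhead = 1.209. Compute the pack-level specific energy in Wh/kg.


Step 1: V_pack = 13 * 3.735 = 48.555 V
Step 2: C_pack = 8 * 3.235 = 25.88 Ah
Step 3: E_pack = V_pack * C_pack = 48.555 * 25.88 = 1256.6 Wh
Step 4: m_pack = 13 * 8 * 0.0612 * 1.209 = 7.695 kg
Step 5: ED = E_pack / m_pack = 1256.6 / 7.695 = 163.3 Wh/kg

163.3 Wh/kg


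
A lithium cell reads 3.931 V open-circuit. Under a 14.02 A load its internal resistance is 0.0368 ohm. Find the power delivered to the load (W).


Step 1: V_terminal = OCV - I*R = 3.931 - 14.02 * 0.0368 = 3.4151 V
Step 2: P_out = V_terminal * I = 3.4151 * 14.02 = 47.88 W

47.88 W


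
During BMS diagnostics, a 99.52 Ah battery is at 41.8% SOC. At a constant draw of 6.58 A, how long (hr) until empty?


Step 1: remaining = SOC/100 * C_total = 41.8/100 * 99.52 = 41.599 Ah
Step 2: t = remaining / I = 41.599 / 6.58 = 6.322 hr

6.322 hr


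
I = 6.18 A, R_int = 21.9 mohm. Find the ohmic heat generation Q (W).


Convert: R = 21.9 mohm = 0.0219 ohm
I^2 = 38.192
Q = 38.192 * 0.0219 = 0.8364 W

0.8364 W


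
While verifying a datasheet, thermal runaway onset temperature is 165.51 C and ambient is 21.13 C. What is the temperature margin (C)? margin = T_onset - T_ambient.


margin = T_onset - T_ambient = 165.51 - 21.13 = 144.38 C

144.38 C


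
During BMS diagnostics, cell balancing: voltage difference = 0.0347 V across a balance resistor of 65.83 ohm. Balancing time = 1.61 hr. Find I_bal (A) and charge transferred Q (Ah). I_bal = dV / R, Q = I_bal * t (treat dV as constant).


I_bal = dV / R = 0.0347 / 65.83 = 5.2712e-04 A
Q = I_bal * t = 5.2712e-04 * 1.61 = 8.487e-04 Ah

I=5.2712e-04 A, Q=8.487e-04 Ah


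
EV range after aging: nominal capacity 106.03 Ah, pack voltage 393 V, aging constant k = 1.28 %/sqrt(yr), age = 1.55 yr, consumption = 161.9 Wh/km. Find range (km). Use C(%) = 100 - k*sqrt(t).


Step 1: capacity retention = 100 - 1.28 * sqrt(1.55) = 100 - 1.28 * 1.245 = 98.406%
Step 2: C_now = 106.03 * 98.406/100 = 104.34 Ah
Step 3: E_pack = V * C_now = 393 * 104.34 = 41006 Wh
Step 4: range = E_pack / consumption = 41006 / 161.9 = 253.3 km

253.3 km


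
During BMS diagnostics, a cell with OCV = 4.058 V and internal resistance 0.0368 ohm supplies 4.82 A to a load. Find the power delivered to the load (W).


Step 1: V_terminal = OCV - I*R = 4.058 - 4.82 * 0.0368 = 3.8806 V
Step 2: P_out = V_terminal * I = 3.8806 * 4.82 = 18.70 W

18.70 W


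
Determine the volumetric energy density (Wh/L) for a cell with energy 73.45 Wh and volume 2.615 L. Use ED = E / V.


ED = E / V = 73.45 / 2.615 = 28.09 Wh/L

28.09 Wh/L


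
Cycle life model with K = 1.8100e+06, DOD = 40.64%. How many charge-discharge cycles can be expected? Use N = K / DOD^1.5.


DOD^1.5 = 259.08
N = K / DOD^1.5 = 1.8100e+06 / 259.08 = 6986

6986 cycles


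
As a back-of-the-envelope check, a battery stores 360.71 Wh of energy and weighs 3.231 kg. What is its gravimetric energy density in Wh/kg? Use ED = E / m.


ED = E / m = 360.71 / 3.231 = 111.6 Wh/kg

111.6 Wh/kg


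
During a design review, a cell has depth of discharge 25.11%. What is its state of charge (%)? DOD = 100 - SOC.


SOC = 100 - DOD = 100 - 25.11 = 74.89%

74.89%


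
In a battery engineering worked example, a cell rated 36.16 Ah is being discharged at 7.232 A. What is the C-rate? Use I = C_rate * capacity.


Rearranging: C_rate = 7.232 / 36.16 = 0.2C

0.2C


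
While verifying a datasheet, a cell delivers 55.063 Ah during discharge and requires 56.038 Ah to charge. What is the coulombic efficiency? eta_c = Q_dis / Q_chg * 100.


Coulombic efficiency = 55.063/56.038 * 100% = 98.26%

98.26%


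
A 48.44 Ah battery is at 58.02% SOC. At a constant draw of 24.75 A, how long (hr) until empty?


Step 1: remaining = SOC/100 * C_total = 58.02/100 * 48.44 = 28.105 Ah
Step 2: t = remaining / I = 28.105 / 24.75 = 1.136 hr

1.136 hr


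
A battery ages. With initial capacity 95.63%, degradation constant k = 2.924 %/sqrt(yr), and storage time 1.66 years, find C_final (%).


sqrt(t) = sqrt(1.66) = 1.2884
C_final = 95.63 - 2.924 * 1.2884 = 91.86%

91.86%


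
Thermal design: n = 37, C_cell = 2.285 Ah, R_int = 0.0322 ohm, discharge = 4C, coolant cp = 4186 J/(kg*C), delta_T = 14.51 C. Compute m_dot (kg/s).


Step 1: I = 4 * 2.285 = 9.14 A
Step 2: Q_cell = I^2 * R = 9.14^2 * 0.0322 = 2.69 W
Step 3: Q_total = 37 * 2.69 = 99.53 W
Step 4: m_dot = Q_total / (cp * dT) = 99.53 / (4186 * 14.51) = 0.001639 kg/s

0.001639 kg/s


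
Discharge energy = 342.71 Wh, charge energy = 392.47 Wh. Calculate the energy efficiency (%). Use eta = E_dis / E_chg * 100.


Round-trip efficiency = 342.71/392.47 * 100% = 87.32%

87.32%


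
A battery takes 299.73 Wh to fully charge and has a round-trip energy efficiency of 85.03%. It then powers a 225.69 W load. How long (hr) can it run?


Step 1: E_discharge = eta/100 * E_charge = 85.03/100 * 299.73 = 254.86 Wh
Step 2: t = E_discharge / P = 254.86 / 225.69 = 1.129 hr

1.129 hr


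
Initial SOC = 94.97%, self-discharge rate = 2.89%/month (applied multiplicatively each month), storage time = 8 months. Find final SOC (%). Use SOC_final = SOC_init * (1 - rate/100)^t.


decay = (1 - 2.89/100)^8 = 0.79088
SOC_final = 94.97 * 0.79088 = 75.11%

75.11%


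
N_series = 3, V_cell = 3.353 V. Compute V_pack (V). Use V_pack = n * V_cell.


V_pack = n * V_cell = 3 * 3.353 = 10.059 V

10.059 V


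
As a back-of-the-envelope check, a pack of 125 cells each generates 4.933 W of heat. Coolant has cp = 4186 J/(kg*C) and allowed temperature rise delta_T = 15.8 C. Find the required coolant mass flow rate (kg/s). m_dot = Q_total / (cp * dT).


Q_total = 125 * 4.933 = 616.63 W
m_dot = Q_total / (cp * dT) = 616.63 / (4186 * 15.8) = 0.009323 kg/s

0.009323 kg/s


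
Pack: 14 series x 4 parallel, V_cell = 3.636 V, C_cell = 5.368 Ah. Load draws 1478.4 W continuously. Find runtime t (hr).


Step 1: E_pack = Ns * V_cell * Np * C_cell = 14 * 3.636 * 4 * 5.368 = 1093 Wh
Step 2: t = E_pack / P = 1093 / 1478.4 = 0.7393 hr

0.7393 hr


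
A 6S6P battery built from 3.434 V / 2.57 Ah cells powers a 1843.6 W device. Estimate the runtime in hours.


Step 1: E_pack = Ns * V_cell * Np * C_cell = 6 * 3.434 * 6 * 2.57 = 317.71 Wh
Step 2: t = E_pack / P = 317.71 / 1843.6 = 0.1723 hr

0.1723 hr


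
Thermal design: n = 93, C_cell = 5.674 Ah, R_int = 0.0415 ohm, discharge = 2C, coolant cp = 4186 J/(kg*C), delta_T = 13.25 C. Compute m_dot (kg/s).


Step 1: I = 2 * 5.674 = 11.348 A
Step 2: Q_cell = I^2 * R = 11.348^2 * 0.0415 = 5.3442 W
Step 3: Q_total = 93 * 5.3442 = 497.01 W
Step 4: m_dot = Q_total / (cp * dT) = 497.01 / (4186 * 13.25) = 0.008961 kg/s

0.008961 kg/s


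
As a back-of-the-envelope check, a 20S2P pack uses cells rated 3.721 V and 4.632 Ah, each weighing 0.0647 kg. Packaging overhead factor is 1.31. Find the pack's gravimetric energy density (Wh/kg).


Step 1: V_pack = 20 * 3.721 = 74.42 V
Step 2: C_pack = 2 * 4.632 = 9.264 Ah
Step 3: E_pack = V_pack * C_pack = 74.42 * 9.264 = 689.43 Wh
Step 4: m_pack = 20 * 2 * 0.0647 * 1.31 = 3.3903 kg
Step 5: ED = E_pack / m_pack = 689.43 / 3.3903 = 203.4 Wh/kg

203.4 Wh/kg


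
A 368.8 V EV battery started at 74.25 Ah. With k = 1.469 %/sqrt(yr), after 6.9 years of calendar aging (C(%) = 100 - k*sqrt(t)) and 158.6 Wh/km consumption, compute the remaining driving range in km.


Step 1: capacity retention = 100 - 1.469 * sqrt(6.9) = 100 - 1.469 * 2.6268 = 96.141%
Step 2: C_now = 74.25 * 96.141/100 = 71.385 Ah
Step 3: E_pack = V * C_now = 368.8 * 71.385 = 26327 Wh
Step 4: range = E_pack / consumption = 26327 / 158.6 = 166.0 km

166.0 km


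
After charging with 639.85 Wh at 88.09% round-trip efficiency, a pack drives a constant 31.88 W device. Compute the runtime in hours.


Step 1: E_discharge = eta/100 * E_charge = 88.09/100 * 639.85 = 563.64 Wh
Step 2: t = E_discharge / P = 563.64 / 31.88 = 17.68 hr

17.68 hr


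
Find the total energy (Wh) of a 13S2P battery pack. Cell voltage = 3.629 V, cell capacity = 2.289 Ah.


V_pack = 13 * 3.629 = 47.177 V
C_pack = 2 * 2.289 = 4.578 Ah
E = V_pack * C_pack = 47.177 * 4.578 = 216.0 Wh

216.0 Wh


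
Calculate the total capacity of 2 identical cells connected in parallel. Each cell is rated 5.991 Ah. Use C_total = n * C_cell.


C_total = 2 * 5.991 = 11.982 Ah

11.982 Ah


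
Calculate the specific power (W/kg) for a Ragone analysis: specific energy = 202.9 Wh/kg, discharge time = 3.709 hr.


P_specific = E / t = 202.9 / 3.709 = 54.70 W/kg

54.70 W/kg


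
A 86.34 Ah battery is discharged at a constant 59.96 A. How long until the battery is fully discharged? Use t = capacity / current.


Runtime = 86.34 Ah / 59.96 A = 1.440 hr

1.440 hr


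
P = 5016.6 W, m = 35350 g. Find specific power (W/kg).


Convert: m = 35350 g = 35.35 kg
SP = P / m = 5016.6 / 35.35 = 141.9 W/kg

141.9 W/kg


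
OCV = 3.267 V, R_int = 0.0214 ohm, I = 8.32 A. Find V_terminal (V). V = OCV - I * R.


V = OCV - I*R = 3.267 - 8.32 * 0.0214 = 3.089 V

3.089 V


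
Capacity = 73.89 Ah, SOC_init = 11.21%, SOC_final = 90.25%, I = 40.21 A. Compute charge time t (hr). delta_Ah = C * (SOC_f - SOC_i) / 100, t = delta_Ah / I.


Step 1: dSOC = 90.25% - 11.21% = 79.04%
Step 2: delta_Ah = 73.89 * 79.04 / 100 = 58.403 Ah
Step 3: t = 58.403 / 40.21 = 1.452 hr

1.452 hr


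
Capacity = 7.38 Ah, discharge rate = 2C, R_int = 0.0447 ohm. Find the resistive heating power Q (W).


Step 1: I = C_rate * capacity = 2 * 7.38 = 14.76 A
Step 2: Q = I^2 * R = 14.76^2 * 0.0447 = 217.86 * 0.0447 = 9.738 W

9.738 W


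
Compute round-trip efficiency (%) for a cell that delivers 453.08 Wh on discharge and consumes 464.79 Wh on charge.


eta_e = E_dis / E_chg * 100 = 453.08 / 464.79 * 100 = 97.48%

97.48%


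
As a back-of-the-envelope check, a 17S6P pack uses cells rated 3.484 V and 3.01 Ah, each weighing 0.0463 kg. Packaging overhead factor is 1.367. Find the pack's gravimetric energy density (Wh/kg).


Step 1: V_pack = 17 * 3.484 = 59.228 V
Step 2: C_pack = 6 * 3.01 = 18.06 Ah
Step 3: E_pack = V_pack * C_pack = 59.228 * 18.06 = 1069.7 Wh
Step 4: m_pack = 17 * 6 * 0.0463 * 1.367 = 6.4558 kg
Step 5: ED = E_pack / m_pack = 1069.7 / 6.4558 = 165.7 Wh/kg

165.7 Wh/kg


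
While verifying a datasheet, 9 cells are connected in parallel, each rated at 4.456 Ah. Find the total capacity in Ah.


C_total = 9 * 4.456 = 40.104 Ah

40.104 Ah


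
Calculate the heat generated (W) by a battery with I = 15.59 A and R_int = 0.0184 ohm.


I^2 = 243.05
Q = 243.05 * 0.0184 = 4.472 W

4.472 W


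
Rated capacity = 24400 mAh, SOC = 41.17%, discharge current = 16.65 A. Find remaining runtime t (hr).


Convert: C_total = 24400 mAh = 24.4 Ah
Step 1: remaining = SOC/100 * C_total = 41.17/100 * 24.4 = 10.045 Ah
Step 2: t = remaining / I = 10.045 / 16.65 = 0.6033 hr

0.6033 hr


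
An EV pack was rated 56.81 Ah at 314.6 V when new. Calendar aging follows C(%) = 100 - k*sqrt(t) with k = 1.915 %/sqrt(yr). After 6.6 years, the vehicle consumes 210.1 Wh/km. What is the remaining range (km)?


Step 1: capacity retention = 100 - 1.915 * sqrt(6.6) = 100 - 1.915 * 2.569 = 95.08%
Step 2: C_now = 56.81 * 95.08/100 = 54.015 Ah
Step 3: E_pack = V * C_now = 314.6 * 54.015 = 16993 Wh
Step 4: range = E_pack / consumption = 16993 / 210.1 = 80.88 km

80.88 km


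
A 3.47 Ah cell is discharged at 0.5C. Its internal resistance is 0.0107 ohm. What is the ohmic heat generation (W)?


Step 1: I = C_rate * capacity = 0.5 * 3.47 = 1.735 A
Step 2: Q = I^2 * R = 1.735^2 * 0.0107 = 3.0102 * 0.0107 = 0.03221 W

0.03221 W


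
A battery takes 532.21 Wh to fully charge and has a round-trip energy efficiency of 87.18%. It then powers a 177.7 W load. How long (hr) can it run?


Step 1: E_discharge = eta/100 * E_charge = 87.18/100 * 532.21 = 463.98 Wh
Step 2: t = E_discharge / P = 463.98 / 177.7 = 2.611 hr

2.611 hr


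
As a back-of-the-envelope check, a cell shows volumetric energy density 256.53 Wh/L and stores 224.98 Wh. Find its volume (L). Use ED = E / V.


V = E / ED = 224.98 / 256.53 = 0.8770 L

0.8770 L


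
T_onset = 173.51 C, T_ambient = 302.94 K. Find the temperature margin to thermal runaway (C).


Convert: T_ambient = 302.94 K = 29.79 C
margin = 173.51 - 29.79 = 143.72 C

143.72 C


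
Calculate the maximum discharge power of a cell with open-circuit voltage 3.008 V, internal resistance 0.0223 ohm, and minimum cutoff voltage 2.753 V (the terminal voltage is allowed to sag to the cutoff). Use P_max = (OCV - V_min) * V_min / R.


P_max = (OCV - V_min) * V_min / R = (3.008 - 2.753) * 2.753 / 0.0223 = 0.255 * 2.753 / 0.0223 = 31.48 W

31.48 W


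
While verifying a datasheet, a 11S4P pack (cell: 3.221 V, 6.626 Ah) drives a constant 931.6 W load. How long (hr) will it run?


Step 1: E_pack = Ns * V_cell * Np * C_cell = 11 * 3.221 * 4 * 6.626 = 939.06 Wh
Step 2: t = E_pack / P = 939.06 / 931.6 = 1.008 hr

1.008 hr


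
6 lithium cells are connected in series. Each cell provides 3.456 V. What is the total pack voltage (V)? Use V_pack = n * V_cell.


Series voltages add: 6 * 3.456 V = 20.736 V

20.736 V


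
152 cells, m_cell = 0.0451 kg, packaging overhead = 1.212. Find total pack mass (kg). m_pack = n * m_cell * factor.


m_pack = n * m_cell * overhead = 152 * 0.0451 * 1.212 = 8.309 kg

8.309 kg


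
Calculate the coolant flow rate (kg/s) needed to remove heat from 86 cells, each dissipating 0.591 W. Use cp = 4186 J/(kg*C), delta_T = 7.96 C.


Q_total = 86 * 0.591 = 50.826 W
m_dot = Q_total / (cp * dT) = 50.826 / (4186 * 7.96) = 0.001525 kg/s

0.001525 kg/s


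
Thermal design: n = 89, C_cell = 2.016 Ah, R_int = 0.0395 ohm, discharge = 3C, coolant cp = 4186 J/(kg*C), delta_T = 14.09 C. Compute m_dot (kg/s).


Step 1: I = 3 * 2.016 = 6.048 A
Step 2: Q_cell = I^2 * R = 6.048^2 * 0.0395 = 1.4448 W
Step 3: Q_total = 89 * 1.4448 = 128.59 W
Step 4: m_dot = Q_total / (cp * dT) = 128.59 / (4186 * 14.09) = 0.002180 kg/s

0.002180 kg/s


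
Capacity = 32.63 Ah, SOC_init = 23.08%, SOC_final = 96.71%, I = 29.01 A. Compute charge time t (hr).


Step 1: dSOC = 96.71% - 23.08% = 73.63%
Step 2: delta_Ah = 32.63 * 73.63 / 100 = 24.025 Ah
Step 3: t = 24.025 / 29.01 = 0.8282 hr

0.8282 hr


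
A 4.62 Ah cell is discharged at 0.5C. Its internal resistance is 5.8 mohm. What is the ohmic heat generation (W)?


Convert: R = 5.8 mohm = 0.0058 ohm
Step 1: I = C_rate * capacity = 0.5 * 4.62 = 2.31 A
Step 2: Q = I^2 * R = 2.31^2 * 0.0058 = 5.3361 * 0.0058 = 0.03095 W

0.03095 W


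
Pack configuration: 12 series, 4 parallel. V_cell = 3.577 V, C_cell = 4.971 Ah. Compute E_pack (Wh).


E = Ns * Vcell * Np * Ccell = 12 * 3.577 * 4 * 4.971 = 853.5 Wh

853.5 Wh


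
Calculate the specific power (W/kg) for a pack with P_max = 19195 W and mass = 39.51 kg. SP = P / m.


SP = P / m = 19195 / 39.51 = 485.8 W/kg

485.8 W/kg


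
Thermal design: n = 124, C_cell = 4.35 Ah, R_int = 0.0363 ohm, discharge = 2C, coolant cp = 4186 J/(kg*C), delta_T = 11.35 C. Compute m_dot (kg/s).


Step 1: I = 2 * 4.35 = 8.7 A
Step 2: Q_cell = I^2 * R = 8.7^2 * 0.0363 = 2.7475 W
Step 3: Q_total = 124 * 2.7475 = 340.69 W
Step 4: m_dot = Q_total / (cp * dT) = 340.69 / (4186 * 11.35) = 0.007171 kg/s

0.007171 kg/s


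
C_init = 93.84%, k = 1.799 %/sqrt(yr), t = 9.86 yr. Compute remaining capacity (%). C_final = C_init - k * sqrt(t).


sqrt(t) = sqrt(9.86) = 3.1401
C_final = 93.84 - 1.799 * 3.1401 = 88.19%

88.19%


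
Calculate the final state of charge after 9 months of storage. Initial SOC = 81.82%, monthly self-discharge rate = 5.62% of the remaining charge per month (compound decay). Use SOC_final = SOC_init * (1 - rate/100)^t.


decay = (1 - 5.62/100)^9 = 0.59418
SOC_final = 81.82 * 0.59418 = 48.62%

48.62%


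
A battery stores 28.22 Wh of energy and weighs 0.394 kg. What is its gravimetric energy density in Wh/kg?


ED = E / m = 28.22 / 0.394 = 71.62 Wh/kg

71.62 Wh/kg


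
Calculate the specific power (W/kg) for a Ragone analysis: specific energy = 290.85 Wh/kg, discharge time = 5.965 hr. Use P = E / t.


P_specific = E / t = 290.85 / 5.965 = 48.76 W/kg

48.76 W/kg


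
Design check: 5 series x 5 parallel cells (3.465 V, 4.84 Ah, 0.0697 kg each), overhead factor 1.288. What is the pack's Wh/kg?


Step 1: V_pack = 5 * 3.465 = 17.325 V
Step 2: C_pack = 5 * 4.84 = 24.2 Ah
Step 3: E_pack = V_pack * C_pack = 17.325 * 24.2 = 419.27 Wh
Step 4: m_pack = 5 * 5 * 0.0697 * 1.288 = 2.2443 kg
Step 5: ED = E_pack / m_pack = 419.27 / 2.2443 = 186.8 Wh/kg

186.8 Wh/kg


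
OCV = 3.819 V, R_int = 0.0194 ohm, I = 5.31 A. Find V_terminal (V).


V = OCV - I*R = 3.819 - 5.31 * 0.0194 = 3.716 V

3.716 V


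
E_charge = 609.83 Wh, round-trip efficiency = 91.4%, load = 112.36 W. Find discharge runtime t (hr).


Step 1: E_discharge = eta/100 * E_charge = 91.4/100 * 609.83 = 557.38 Wh
Step 2: t = E_discharge / P = 557.38 / 112.36 = 4.961 hr

4.961 hr


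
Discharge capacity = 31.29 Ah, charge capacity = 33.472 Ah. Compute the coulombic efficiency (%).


Coulombic efficiency = 31.29/33.472 * 100% = 93.48%

93.48%


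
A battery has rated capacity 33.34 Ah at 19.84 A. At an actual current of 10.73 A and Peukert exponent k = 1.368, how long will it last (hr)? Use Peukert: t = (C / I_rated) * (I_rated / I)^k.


Step 1: t_rated = C / I_rated = 33.34 / 19.84 = 1.6804 hr
Step 2: ratio = 19.84 / 10.73 = 1.849
Step 3: ratio^k = 1.849^1.368 = 2.3183
Step 4: t = t_rated * ratio^k = 1.6804 * 2.3183 = 3.896 hr

3.896 hr


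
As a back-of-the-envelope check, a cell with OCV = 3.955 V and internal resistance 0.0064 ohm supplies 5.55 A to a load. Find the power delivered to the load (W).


Step 1: V_terminal = OCV - I*R = 3.955 - 5.55 * 0.0064 = 3.9195 V
Step 2: P_out = V_terminal * I = 3.9195 * 5.55 = 21.75 W

21.75 W


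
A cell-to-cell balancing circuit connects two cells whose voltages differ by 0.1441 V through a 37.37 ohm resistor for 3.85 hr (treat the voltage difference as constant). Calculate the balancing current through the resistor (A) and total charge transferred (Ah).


I_bal = dV / R = 0.1441 / 37.37 = 0.003856 A
Q = I_bal * t = 0.003856 * 3.85 = 0.01485 Ah

I=0.003856 A, Q=0.01485 Ah


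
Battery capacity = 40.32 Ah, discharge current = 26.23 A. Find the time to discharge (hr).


t = capacity / current = 40.32 / 26.23 = 1.537 hr

1.537 hr


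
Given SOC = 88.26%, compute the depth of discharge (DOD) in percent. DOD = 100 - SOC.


DOD = 100 - SOC = 100 - 88.26 = 11.74%

11.74%


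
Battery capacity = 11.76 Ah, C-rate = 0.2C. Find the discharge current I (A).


At 0.2C: I = 0.2 * 11.76 Ah = 2.352 A

2.352 A


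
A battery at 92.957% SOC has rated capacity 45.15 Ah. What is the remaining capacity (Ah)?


remaining = SOC / 100 * total = 92.957 / 100 * 45.15 = 41.97 Ah

41.97 Ah


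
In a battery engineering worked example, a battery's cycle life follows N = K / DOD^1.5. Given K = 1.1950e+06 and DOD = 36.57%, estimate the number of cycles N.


DOD^1.5 = 221.15
N = K / DOD^1.5 = 1.1950e+06 / 221.15 = 5404

5404 cycles


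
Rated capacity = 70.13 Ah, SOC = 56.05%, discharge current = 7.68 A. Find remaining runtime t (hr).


Step 1: remaining = SOC/100 * C_total = 56.05/100 * 70.13 = 39.308 Ah
Step 2: t = remaining / I = 39.308 / 7.68 = 5.118 hr

5.118 hr


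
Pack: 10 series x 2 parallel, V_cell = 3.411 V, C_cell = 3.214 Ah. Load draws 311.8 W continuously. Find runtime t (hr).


Step 1: E_pack = Ns * V_cell * Np * C_cell = 10 * 3.411 * 2 * 3.214 = 219.26 Wh
Step 2: t = E_pack / P = 219.26 / 311.8 = 0.7032 hr

0.7032 hr


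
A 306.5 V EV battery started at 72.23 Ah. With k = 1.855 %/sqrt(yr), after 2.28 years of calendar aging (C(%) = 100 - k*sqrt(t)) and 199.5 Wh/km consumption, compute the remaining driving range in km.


Step 1: capacity retention = 100 - 1.855 * sqrt(2.28) = 100 - 1.855 * 1.51 = 97.199%
Step 2: C_now = 72.23 * 97.199/100 = 70.207 Ah
Step 3: E_pack = V * C_now = 306.5 * 70.207 = 21518 Wh
Step 4: range = E_pack / consumption = 21518 / 199.5 = 107.9 km

107.9 km


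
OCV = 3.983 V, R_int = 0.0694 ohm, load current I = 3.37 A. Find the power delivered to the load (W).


Step 1: V_terminal = OCV - I*R = 3.983 - 3.37 * 0.0694 = 3.7491 V
Step 2: P_out = V_terminal * I = 3.7491 * 3.37 = 12.63 W

12.63 W


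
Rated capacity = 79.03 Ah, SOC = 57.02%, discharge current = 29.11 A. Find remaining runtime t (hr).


Step 1: remaining = SOC/100 * C_total = 57.02/100 * 79.03 = 45.063 Ah
Step 2: t = remaining / I = 45.063 / 29.11 = 1.548 hr

1.548 hr


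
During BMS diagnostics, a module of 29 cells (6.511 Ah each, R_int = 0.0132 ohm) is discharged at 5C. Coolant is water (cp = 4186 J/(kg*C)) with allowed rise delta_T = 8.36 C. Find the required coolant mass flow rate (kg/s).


Step 1: I = 5 * 6.511 = 32.555 A
Step 2: Q_cell = I^2 * R = 32.555^2 * 0.0132 = 13.99 W
Step 3: Q_total = 29 * 13.99 = 405.71 W
Step 4: m_dot = Q_total / (cp * dT) = 405.71 / (4186 * 8.36) = 0.01159 kg/s

0.01159 kg/s


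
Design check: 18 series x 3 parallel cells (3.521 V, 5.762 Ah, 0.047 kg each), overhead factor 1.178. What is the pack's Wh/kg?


Step 1: V_pack = 18 * 3.521 = 63.378 V
Step 2: C_pack = 3 * 5.762 = 17.286 Ah
Step 3: E_pack = V_pack * C_pack = 63.378 * 17.286 = 1095.6 Wh
Step 4: m_pack = 18 * 3 * 0.047 * 1.178 = 2.9898 kg
Step 5: ED = E_pack / m_pack = 1095.6 / 2.9898 = 366.4 Wh/kg

366.4 Wh/kg


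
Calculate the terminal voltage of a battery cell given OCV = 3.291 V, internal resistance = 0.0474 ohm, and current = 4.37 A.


IR drop = 4.37 * 0.0474 = 0.20714 V
V = 3.291 - 0.20714 = 3.084 V

3.084 V


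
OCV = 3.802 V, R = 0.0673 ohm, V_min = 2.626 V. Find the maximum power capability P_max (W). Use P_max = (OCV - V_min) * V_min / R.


dV = OCV - V_min = 1.176 V (so I_max = dV / R)
P_max = dV * V_min / R = 1.176 * 2.626 / 0.0673 = 45.89 W

45.89 W


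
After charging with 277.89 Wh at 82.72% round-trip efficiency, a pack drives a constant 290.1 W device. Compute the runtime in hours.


Step 1: E_discharge = eta/100 * E_charge = 82.72/100 * 277.89 = 229.87 Wh
Step 2: t = E_discharge / P = 229.87 / 290.1 = 0.7924 hr

0.7924 hr


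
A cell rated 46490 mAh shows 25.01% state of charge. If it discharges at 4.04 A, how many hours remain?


Convert: C_total = 46490 mAh = 46.49 Ah
Step 1: remaining = SOC/100 * C_total = 25.01/100 * 46.49 = 11.627 Ah
Step 2: t = remaining / I = 11.627 / 4.04 = 2.878 hr

2.878 hr


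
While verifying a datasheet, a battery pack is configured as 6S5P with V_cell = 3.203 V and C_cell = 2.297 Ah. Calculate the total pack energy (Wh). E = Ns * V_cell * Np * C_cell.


E = Ns * Vcell * Np * Ccell = 6 * 3.203 * 5 * 2.297 = 220.7 Wh

220.7 Wh


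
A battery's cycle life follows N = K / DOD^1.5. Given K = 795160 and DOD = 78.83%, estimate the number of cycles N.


DOD^1.5 = 699.9
N = K / DOD^1.5 = 795160 / 699.9 = 1136

1136 cycles


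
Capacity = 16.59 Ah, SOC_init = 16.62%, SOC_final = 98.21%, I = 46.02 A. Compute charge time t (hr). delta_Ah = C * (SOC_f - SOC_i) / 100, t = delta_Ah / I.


delta_Ah = 16.59 * (98.21 - 16.62) / 100 = 13.536 Ah
t = delta_Ah / I = 13.536 / 46.02 = 0.2941 hr

0.2941 hr


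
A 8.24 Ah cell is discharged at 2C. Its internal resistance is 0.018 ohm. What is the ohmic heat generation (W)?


Step 1: I = C_rate * capacity = 2 * 8.24 = 16.48 A
Step 2: Q = I^2 * R = 16.48^2 * 0.018 = 271.59 * 0.018 = 4.889 W

4.889 W


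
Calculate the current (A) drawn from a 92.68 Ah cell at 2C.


At 2C: I = 2 * 92.68 Ah = 185.36 A

185.36 A


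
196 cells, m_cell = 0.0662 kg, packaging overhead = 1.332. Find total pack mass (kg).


Cell mass sum = 196 * 0.0662 = 12.975 kg
With overhead 1.332: m_pack = 12.975 * 1.332 = 17.28 kg

17.28 kg


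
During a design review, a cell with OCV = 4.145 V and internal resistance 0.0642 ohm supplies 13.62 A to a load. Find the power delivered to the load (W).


Step 1: V_terminal = OCV - I*R = 4.145 - 13.62 * 0.0642 = 3.2706 V
Step 2: P_out = V_terminal * I = 3.2706 * 13.62 = 44.55 W

44.55 W


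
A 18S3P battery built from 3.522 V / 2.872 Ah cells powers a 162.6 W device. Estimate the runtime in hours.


Step 1: E_pack = Ns * V_cell * Np * C_cell = 18 * 3.522 * 3 * 2.872 = 546.22 Wh
Step 2: t = E_pack / P = 546.22 / 162.6 = 3.359 hr

3.359 hr


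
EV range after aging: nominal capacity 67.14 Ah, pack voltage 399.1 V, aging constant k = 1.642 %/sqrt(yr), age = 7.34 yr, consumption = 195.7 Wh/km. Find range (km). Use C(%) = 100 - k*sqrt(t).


Step 1: capacity retention = 100 - 1.642 * sqrt(7.34) = 100 - 1.642 * 2.7092 = 95.551%
Step 2: C_now = 67.14 * 95.551/100 = 64.153 Ah
Step 3: E_pack = V * C_now = 399.1 * 64.153 = 25603 Wh
Step 4: range = E_pack / consumption = 25603 / 195.7 = 130.8 km

130.8 km


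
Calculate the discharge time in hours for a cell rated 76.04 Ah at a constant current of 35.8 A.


Runtime = 76.04 Ah / 35.8 A = 2.124 hr

2.124 hr


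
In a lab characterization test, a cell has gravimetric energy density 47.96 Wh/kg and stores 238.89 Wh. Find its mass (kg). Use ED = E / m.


m = E / ED = 238.89 / 47.96 = 4.981 kg

4.981 kg


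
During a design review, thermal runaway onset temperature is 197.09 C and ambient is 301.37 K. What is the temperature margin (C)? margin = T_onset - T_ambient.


Convert: T_ambient = 301.37 K = 28.22 C
margin = 197.09 - 28.22 = 168.87 C

168.87 C


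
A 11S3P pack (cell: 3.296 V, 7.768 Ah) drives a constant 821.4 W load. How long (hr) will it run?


Step 1: E_pack = Ns * V_cell * Np * C_cell = 11 * 3.296 * 3 * 7.768 = 844.91 Wh
Step 2: t = E_pack / P = 844.91 / 821.4 = 1.029 hr

1.029 hr


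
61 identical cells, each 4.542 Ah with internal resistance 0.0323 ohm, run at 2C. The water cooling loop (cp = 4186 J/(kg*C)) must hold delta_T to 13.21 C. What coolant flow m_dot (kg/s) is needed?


Step 1: I = 2 * 4.542 = 9.084 A
Step 2: Q_cell = I^2 * R = 9.084^2 * 0.0323 = 2.6654 W
Step 3: Q_total = 61 * 2.6654 = 162.59 W
Step 4: m_dot = Q_total / (cp * dT) = 162.59 / (4186 * 13.21) = 0.002940 kg/s

0.002940 kg/s


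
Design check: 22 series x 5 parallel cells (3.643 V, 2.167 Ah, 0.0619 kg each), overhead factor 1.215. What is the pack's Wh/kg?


Step 1: V_pack = 22 * 3.643 = 80.146 V
Step 2: C_pack = 5 * 2.167 = 10.835 Ah
Step 3: E_pack = V_pack * C_pack = 80.146 * 10.835 = 868.38 Wh
Step 4: m_pack = 22 * 5 * 0.0619 * 1.215 = 8.2729 kg
Step 5: ED = E_pack / m_pack = 868.38 / 8.2729 = 105.0 Wh/kg

105.0 Wh/kg


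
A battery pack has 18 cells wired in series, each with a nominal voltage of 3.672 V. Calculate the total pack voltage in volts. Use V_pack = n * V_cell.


Series voltages add: 18 * 3.672 V = 66.096 V

66.096 V


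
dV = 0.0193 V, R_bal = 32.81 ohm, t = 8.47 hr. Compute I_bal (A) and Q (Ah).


I_bal = dV / R = 0.0193 / 32.81 = 5.8824e-04 A
Q = I_bal * t = 5.8824e-04 * 8.47 = 0.004982 Ah

I=5.8824e-04 A, Q=0.004982 Ah


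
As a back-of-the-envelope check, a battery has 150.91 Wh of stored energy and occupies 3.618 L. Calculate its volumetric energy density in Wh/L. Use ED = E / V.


Volumetric ED = 150.91 Wh / 3.618 L = 41.71 Wh/L

41.71 Wh/L


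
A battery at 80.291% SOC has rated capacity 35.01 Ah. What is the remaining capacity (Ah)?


remaining = SOC / 100 * total = 80.291 / 100 * 35.01 = 28.11 Ah

28.11 Ah


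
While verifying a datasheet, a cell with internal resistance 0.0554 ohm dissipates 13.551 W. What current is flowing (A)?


I = sqrt(Q / R) = sqrt(13.551 / 0.0554) = sqrt(244.6) = 15.64 A

15.64 A


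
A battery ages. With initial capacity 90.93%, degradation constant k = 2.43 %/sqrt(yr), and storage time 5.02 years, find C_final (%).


Step 1: sqrt(5.02 yr) = 2.2405
Step 2: drop = 2.43 * 2.2405 = 5.4444
Step 3: C_final = 90.93 - 5.4444 = 85.49%

85.49%


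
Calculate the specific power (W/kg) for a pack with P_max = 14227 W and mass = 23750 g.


Convert: m = 23750 g = 23.75 kg
SP = P / m = 14227 / 23.75 = 599.0 W/kg

599.0 W/kg


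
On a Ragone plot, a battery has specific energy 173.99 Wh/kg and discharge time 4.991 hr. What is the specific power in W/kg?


Specific power = 173.99 Wh/kg / 4.991 hr = 34.86 W/kg

34.86 W/kg


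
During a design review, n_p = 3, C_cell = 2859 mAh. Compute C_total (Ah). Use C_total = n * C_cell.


Convert: C_cell = 2859 mAh = 2.859 Ah
C_total = 3 * 2.859 = 8.577 Ah

8.577 Ah


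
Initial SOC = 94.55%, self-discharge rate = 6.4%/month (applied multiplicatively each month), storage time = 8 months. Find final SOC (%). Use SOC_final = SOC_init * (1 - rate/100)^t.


decay = (1 - 6.4/100)^8 = 0.58912
SOC_final = 94.55 * 0.58912 = 55.70%

55.70%


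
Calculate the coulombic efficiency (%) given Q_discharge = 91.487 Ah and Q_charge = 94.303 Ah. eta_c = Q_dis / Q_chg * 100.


Coulombic efficiency = 91.487/94.303 * 100% = 97.01%

97.01%


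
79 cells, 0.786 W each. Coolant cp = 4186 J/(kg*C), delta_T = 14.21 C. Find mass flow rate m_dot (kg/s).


Q_total = 79 * 0.786 = 62.094 W
m_dot = Q_total / (cp * dT) = 62.094 / (4186 * 14.21) = 0.001044 kg/s

0.001044 kg/s


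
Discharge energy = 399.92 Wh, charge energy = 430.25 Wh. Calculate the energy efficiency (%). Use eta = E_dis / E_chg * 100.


eta_e = E_dis / E_chg * 100 = 399.92 / 430.25 * 100 = 92.95%

92.95%


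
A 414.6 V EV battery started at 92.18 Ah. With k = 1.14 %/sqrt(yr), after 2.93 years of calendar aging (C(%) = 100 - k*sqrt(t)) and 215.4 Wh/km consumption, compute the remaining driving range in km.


Step 1: capacity retention = 100 - 1.14 * sqrt(2.93) = 100 - 1.14 * 1.7117 = 98.049%
Step 2: C_now = 92.18 * 98.049/100 = 90.382 Ah
Step 3: E_pack = V * C_now = 414.6 * 90.382 = 37472 Wh
Step 4: range = E_pack / consumption = 37472 / 215.4 = 174.0 km

174.0 km


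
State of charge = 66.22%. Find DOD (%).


Complement of SOC: DOD = 100% - 66.22% = 33.78%

33.78%


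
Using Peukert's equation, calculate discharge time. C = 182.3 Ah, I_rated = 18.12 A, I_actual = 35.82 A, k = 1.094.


t_rated = C / I_rated = 182.3 / 18.12 = 10.061 hr
(I_rated/I)^k = (0.50586)^1.094 = 0.47447
t = t_rated * (I_rated/I)^k = 10.061 * 0.47447 = 4.774 hr

4.774 hr


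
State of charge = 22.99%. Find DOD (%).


DOD = 100 - SOC = 100 - 22.99 = 77.01%

77.01%


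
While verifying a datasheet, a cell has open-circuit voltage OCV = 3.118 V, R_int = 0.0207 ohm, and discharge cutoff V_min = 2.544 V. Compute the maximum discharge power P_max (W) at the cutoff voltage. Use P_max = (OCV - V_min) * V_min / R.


dV = OCV - V_min = 0.574 V (so I_max = dV / R)
P_max = dV * V_min / R = 0.574 * 2.544 / 0.0207 = 70.54 W

70.54 W


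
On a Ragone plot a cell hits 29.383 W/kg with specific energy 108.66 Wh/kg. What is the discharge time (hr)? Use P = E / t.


t = E / P = 108.66 / 29.383 = 3.698 hr

3.698 hr


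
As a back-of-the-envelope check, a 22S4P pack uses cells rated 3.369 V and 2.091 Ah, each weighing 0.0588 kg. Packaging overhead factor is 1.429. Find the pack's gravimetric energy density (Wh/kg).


Step 1: V_pack = 22 * 3.369 = 74.118 V
Step 2: C_pack = 4 * 2.091 = 8.364 Ah
Step 3: E_pack = V_pack * C_pack = 74.118 * 8.364 = 619.92 Wh
Step 4: m_pack = 22 * 4 * 0.0588 * 1.429 = 7.3942 kg
Step 5: ED = E_pack / m_pack = 619.92 / 7.3942 = 83.84 Wh/kg

83.84 Wh/kg
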